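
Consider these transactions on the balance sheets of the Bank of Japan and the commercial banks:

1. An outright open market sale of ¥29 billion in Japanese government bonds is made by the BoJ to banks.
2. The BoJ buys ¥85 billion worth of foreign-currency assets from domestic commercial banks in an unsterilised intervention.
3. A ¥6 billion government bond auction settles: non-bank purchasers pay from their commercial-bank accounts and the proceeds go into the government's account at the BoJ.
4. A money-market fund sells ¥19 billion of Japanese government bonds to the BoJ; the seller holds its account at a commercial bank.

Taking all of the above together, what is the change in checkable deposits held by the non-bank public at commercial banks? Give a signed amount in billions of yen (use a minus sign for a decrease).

+¥13 billion

OMO sale (to banks) ¥29 billion: the counterparty is a bank, so public deposits are unchanged → 0.
FX purchase ¥85 billion: the counterparty is a bank, so public deposits are unchanged → 0.
Government account inflow ¥6 billion: non-bank counterparties' bank balances fall → −¥6B.
Asset purchase (from non-banks) ¥19 billion: non-bank counterparties' bank balances rise → +¥19B.
Net: 0 + 0 − 6 + 19 = +¥13 billion.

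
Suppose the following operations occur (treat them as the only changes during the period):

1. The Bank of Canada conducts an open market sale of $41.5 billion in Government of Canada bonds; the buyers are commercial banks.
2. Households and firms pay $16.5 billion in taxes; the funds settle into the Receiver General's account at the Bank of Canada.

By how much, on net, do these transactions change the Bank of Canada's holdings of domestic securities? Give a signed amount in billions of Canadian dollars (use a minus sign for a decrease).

OMO sale (to banks) $41.5 billion: securities removed from the Bank of Canada's portfolio → −$41.5B.
Government account inflow $16.5 billion: the Bank of Canada's securities portfolio is untouched → 0.
Net: −41.5 + 0 = -$41.5 billion.

-$41.5 billion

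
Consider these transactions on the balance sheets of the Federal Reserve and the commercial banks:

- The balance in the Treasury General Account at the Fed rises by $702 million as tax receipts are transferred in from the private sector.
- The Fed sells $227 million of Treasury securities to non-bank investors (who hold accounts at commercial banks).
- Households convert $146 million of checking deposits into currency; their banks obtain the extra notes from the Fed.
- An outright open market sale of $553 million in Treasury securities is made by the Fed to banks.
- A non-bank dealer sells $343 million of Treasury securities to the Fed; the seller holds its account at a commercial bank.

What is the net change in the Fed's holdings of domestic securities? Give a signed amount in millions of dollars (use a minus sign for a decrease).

Fed balance sheet:
  Assets:      Securities −$437M
  Liabilities: Bank reserves −$1285M, Currency in circulation +$146M, Government deposits +$702M
Commercial banking system:
  Assets:      Reserves at CB −$1285M, Securities +$553M
  Liabilities: Checkable deposits −$732M
So the change in the Fed's holdings of domestic securities is -$437 million.

-$437 million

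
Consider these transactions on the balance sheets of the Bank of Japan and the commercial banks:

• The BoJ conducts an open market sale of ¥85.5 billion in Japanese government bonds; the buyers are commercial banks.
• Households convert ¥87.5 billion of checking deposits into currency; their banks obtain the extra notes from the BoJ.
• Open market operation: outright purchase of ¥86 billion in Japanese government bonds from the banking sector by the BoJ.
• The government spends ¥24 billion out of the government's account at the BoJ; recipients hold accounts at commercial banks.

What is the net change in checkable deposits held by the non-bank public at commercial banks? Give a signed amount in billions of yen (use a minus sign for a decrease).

BoJ balance sheet:
  Assets:      Securities +¥0.5B
  Liabilities: Bank reserves −¥63B, Currency in circulation +¥87.5B, Government deposits −¥24B
Commercial banking system:
  Assets:      Reserves at CB −¥63B, Securities −¥0.5B
  Liabilities: Checkable deposits −¥63.5B
So the change in checkable deposits held by the non-bank public at commercial banks is -¥63.5 billion.

-¥63.5 billion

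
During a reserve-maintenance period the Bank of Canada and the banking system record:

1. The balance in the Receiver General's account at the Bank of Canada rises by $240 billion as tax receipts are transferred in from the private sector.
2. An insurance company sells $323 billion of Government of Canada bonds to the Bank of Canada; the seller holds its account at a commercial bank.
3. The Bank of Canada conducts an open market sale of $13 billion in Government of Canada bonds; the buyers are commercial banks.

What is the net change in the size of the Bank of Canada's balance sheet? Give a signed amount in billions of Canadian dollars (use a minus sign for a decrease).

+$310 billion

Bank of Canada balance sheet:
  Assets:      Securities +$310B
  Liabilities: Bank reserves +$70B, Government deposits +$240B
Change in total Bank of Canada assets = +$310 billion.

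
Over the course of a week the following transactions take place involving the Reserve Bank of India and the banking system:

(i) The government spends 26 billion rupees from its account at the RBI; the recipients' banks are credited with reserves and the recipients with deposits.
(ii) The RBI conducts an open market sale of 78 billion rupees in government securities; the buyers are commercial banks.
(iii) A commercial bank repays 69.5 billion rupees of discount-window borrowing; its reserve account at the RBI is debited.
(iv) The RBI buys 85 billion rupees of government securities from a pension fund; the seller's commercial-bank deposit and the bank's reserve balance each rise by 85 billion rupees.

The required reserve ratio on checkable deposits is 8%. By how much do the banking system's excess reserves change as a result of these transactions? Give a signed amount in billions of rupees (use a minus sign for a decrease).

Government spending 26 billion rupees: reserves +26B, deposits +26B.
OMO sale (to banks) 78 billion rupees: reserves −78B, deposits 0.
Discount-window repayment 69.5 billion rupees: reserves −69.5B, deposits 0.
Asset purchase (from non-banks) 85 billion rupees: reserves +85B, deposits +85B.
Totals: Δreserves = −36.5B, Δdeposits = +111B.
Δrequired reserves = 8% × +111B = +8.88B.
Δexcess reserves = Δreserves − Δrequired = −36.5B − (+8.88B) = -45.38 billion.

-45.38 billion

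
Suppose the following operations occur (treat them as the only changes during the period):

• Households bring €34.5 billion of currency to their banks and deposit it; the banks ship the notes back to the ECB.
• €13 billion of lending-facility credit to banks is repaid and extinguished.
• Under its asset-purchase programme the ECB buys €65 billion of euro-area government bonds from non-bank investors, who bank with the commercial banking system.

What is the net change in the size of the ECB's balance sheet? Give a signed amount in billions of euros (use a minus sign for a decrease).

+€52 billion

Currency deposit €34.5 billion: only the composition of liabilities changes → 0.
Discount-window repayment €13 billion: an ECB asset is shed → −€13B.
Asset purchase (from non-banks) €65 billion: an ECB asset is acquired → +€65B.
Net: 0 − 13 + 65 = +€52 billion.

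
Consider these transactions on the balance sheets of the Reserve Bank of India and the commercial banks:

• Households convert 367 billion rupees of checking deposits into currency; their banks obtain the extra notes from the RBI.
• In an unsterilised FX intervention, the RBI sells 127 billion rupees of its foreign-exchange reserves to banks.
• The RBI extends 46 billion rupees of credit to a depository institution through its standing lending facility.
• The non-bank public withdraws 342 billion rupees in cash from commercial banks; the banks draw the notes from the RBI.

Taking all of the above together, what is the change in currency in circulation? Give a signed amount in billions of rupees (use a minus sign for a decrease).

RBI balance sheet:
  Assets:      Loans to banks +46B, Foreign assets −127B
  Liabilities: Bank reserves −790B, Currency in circulation +709B
So the change in currency in circulation is +709 billion.

+709 billion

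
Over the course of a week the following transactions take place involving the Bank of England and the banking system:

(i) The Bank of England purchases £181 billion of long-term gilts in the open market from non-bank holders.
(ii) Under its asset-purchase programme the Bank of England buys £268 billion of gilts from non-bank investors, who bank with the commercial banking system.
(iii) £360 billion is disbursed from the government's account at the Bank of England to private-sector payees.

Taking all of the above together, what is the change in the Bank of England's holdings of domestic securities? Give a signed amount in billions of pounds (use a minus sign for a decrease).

Bank of England balance sheet:
  Assets:      Securities +£449B
  Liabilities: Bank reserves +£809B, Government deposits −£360B
So the change in the Bank of England's holdings of domestic securities is +£449 billion.

+£449 billion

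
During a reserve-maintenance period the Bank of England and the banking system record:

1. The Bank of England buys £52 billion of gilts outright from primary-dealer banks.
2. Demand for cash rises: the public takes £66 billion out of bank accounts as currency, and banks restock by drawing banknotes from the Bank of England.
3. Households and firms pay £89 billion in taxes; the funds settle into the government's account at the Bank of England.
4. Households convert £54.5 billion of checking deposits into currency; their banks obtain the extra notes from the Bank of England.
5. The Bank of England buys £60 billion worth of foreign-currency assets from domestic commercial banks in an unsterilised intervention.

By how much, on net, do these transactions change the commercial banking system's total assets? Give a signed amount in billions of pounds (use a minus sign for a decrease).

Bank of England balance sheet:
  Assets:      Securities +£52B, Foreign assets +£60B
  Liabilities: Bank reserves −£97.5B, Currency in circulation +£120.5B, Government deposits +£89B
Commercial banking system:
  Assets:      Reserves at CB −£97.5B, Securities −£52B, Foreign assets −£60B
  Liabilities: Checkable deposits −£209.5B
Change in total bank assets = -£209.5 billion.

-£209.5 billion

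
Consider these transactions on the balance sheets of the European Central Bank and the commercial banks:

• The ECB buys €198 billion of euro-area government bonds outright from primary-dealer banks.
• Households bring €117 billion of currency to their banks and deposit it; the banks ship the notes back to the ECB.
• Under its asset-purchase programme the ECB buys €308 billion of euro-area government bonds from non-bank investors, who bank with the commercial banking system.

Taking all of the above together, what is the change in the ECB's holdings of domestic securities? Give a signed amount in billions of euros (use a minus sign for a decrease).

ECB balance sheet:
  Assets:      Securities +€506B
  Liabilities: Bank reserves +€623B, Currency in circulation −€117B
So the change in the ECB's holdings of domestic securities is +€506 billion.

+€506 billion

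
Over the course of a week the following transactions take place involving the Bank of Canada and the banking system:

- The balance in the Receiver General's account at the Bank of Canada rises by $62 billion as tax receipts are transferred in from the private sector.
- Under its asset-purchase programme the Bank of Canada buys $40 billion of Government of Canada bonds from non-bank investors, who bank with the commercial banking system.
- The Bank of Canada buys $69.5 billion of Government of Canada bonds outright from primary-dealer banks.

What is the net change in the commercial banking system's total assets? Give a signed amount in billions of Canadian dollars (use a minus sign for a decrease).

Government account inflow $62 billion: bank balance sheets shrink → −$62B.
Asset purchase (from non-banks) $40 billion: bank balance sheets expand → +$40B.
OMO purchase (from banks) $69.5 billion: just an asset swap on bank balance sheets → 0.
Net: −62 + 40 + 0 = -$22 billion.

-$22 billion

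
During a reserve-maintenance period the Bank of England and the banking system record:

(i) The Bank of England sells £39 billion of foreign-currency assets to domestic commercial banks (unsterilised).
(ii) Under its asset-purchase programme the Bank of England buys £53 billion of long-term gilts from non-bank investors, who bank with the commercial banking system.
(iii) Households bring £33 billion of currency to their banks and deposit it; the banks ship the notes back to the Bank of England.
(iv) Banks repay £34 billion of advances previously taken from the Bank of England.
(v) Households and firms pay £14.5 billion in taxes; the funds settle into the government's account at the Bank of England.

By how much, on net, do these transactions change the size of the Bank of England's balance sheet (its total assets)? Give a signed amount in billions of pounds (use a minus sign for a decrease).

FX sale £39 billion: a Bank of England asset is shed → −£39B.
Asset purchase (from non-banks) £53 billion: a Bank of England asset is acquired → +£53B.
Currency deposit £33 billion: only the composition of liabilities changes → 0.
Discount-window repayment £34 billion: a Bank of England asset is shed → −£34B.
Government account inflow £14.5 billion: only the composition of liabilities changes → 0.
Net: −39 + 53 + 0 − 34 + 0 = -£20 billion.

-£20 billion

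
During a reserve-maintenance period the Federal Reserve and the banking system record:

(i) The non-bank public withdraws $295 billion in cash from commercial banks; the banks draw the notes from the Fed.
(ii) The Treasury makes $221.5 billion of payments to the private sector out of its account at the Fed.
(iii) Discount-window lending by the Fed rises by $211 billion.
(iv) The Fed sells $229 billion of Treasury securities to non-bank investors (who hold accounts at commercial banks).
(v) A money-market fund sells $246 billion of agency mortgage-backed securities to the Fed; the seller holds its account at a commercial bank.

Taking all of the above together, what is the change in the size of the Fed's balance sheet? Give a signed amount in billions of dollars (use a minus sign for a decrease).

+$228 billion

Currency withdrawal $295 billion: only the composition of liabilities changes → 0.
Government spending $221.5 billion: only the composition of liabilities changes → 0.
Discount-window loan $211 billion: a Fed asset is acquired → +$211B.
Asset sale (to non-banks) $229 billion: a Fed asset is shed → −$229B.
Asset purchase (from non-banks) $246 billion: a Fed asset is acquired → +$246B.
Net: 0 + 0 + 211 − 229 + 246 = +$228 billion.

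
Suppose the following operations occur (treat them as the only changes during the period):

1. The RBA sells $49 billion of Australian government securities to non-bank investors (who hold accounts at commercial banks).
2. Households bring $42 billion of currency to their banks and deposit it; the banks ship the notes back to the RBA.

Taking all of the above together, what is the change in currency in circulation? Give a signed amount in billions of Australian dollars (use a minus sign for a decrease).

-$42 billion

RBA balance sheet:
  Assets:      Securities −$49B
  Liabilities: Bank reserves −$7B, Currency in circulation −$42B
So the change in currency in circulation is -$42 billion.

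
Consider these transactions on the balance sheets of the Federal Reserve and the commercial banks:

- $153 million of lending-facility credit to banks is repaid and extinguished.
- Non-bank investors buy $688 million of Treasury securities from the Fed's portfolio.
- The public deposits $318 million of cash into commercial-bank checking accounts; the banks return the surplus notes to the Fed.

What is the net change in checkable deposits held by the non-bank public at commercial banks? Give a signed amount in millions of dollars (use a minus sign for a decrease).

Fed balance sheet:
  Assets:      Securities −$688M, Loans to banks −$153M
  Liabilities: Bank reserves −$523M, Currency in circulation −$318M
Commercial banking system:
  Assets:      Reserves at CB −$523M
  Liabilities: Checkable deposits −$370M, Borrowings from CB −$153M
So the change in checkable deposits held by the non-bank public at commercial banks is -$370 million.

-$370 million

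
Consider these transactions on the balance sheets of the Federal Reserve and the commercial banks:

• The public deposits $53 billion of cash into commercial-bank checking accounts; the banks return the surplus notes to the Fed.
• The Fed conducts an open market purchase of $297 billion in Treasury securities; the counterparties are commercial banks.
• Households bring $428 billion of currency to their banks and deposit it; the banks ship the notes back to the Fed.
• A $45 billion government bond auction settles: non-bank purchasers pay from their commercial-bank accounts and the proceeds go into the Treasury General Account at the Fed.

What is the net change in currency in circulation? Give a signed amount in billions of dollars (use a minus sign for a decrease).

Currency deposit $53 billion: notes return to the central bank → −$53B.
OMO purchase (from banks) $297 billion: no currency enters or leaves circulation → 0.
Currency deposit $428 billion: notes return to the central bank → −$428B.
Government account inflow $45 billion: no currency enters or leaves circulation → 0.
Net: −53 + 0 − 428 + 0 = -$481 billion.

-$481 billion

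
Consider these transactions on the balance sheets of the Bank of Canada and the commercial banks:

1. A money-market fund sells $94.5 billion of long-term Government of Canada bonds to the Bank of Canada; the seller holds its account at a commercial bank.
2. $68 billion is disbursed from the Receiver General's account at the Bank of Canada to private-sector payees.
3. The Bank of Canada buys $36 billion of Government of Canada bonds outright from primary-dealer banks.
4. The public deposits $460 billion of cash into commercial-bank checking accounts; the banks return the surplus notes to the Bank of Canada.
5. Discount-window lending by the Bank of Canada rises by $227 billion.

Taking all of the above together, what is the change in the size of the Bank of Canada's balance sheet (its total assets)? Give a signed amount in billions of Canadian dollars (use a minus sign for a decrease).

Bank of Canada balance sheet:
  Assets:      Securities +$130.5B, Loans to banks +$227B
  Liabilities: Bank reserves +$885.5B, Currency in circulation −$460B, Government deposits −$68B
Commercial banking system:
  Assets:      Reserves at CB +$885.5B, Securities −$36B
  Liabilities: Checkable deposits +$622.5B, Borrowings from CB +$227B
Change in total Bank of Canada assets = +$357.5 billion.

+$357.5 billion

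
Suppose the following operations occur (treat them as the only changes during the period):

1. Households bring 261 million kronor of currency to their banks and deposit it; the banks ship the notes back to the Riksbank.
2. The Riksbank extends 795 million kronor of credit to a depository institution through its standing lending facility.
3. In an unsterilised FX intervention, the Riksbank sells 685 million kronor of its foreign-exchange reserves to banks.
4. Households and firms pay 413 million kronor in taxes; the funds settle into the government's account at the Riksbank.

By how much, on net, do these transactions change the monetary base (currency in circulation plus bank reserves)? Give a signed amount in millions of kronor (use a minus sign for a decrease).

-303 million

Currency deposit 261 million kronor: just a shift between currency and reserves — both are base money → 0.
Discount-window loan 795 million kronor: Riksbank balance sheet expands → +795M.
FX sale 685 million kronor: Riksbank balance sheet contracts → −685M.
Government account inflow 413 million kronor: reserves shift to a non-base liability → −413M.
Net: 0 + 795 − 685 − 413 = -303 million.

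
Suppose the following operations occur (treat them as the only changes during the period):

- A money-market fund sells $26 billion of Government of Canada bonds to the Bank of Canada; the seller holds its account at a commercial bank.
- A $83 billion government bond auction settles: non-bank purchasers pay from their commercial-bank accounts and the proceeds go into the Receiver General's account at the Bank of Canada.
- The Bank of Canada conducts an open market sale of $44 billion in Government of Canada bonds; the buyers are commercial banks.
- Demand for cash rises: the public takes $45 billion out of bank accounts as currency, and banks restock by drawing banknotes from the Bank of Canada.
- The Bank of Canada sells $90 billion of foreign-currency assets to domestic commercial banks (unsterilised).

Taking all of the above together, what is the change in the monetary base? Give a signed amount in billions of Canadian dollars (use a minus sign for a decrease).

-$191 billion

Asset purchase (from non-banks) $26 billion: Bank of Canada balance sheet expands → +$26B.
Government account inflow $83 billion: reserves shift to a non-base liability → −$83B.
OMO sale (to banks) $44 billion: Bank of Canada balance sheet contracts → −$44B.
Currency withdrawal $45 billion: just a shift between currency and reserves — both are base money → 0.
FX sale $90 billion: Bank of Canada balance sheet contracts → −$90B.
Net: 26 − 83 − 44 + 0 − 90 = -$191 billion.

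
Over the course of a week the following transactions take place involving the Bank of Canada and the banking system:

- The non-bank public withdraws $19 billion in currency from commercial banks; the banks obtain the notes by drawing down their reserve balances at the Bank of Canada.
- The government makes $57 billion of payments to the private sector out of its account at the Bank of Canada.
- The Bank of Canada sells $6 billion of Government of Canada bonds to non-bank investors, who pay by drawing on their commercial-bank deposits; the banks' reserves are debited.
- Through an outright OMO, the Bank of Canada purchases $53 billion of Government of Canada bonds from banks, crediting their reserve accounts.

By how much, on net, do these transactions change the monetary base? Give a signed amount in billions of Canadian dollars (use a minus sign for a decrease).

Currency withdrawal $19 billion: just a shift between currency and reserves — both are base money → 0.
Government spending $57 billion: a non-base liability converts back to reserves → +$57B.
Asset sale (to non-banks) $6 billion: Bank of Canada balance sheet contracts → −$6B.
OMO purchase (from banks) $53 billion: Bank of Canada balance sheet expands → +$53B.
Net: 0 + 57 − 6 + 53 = +$104 billion.

+$104 billion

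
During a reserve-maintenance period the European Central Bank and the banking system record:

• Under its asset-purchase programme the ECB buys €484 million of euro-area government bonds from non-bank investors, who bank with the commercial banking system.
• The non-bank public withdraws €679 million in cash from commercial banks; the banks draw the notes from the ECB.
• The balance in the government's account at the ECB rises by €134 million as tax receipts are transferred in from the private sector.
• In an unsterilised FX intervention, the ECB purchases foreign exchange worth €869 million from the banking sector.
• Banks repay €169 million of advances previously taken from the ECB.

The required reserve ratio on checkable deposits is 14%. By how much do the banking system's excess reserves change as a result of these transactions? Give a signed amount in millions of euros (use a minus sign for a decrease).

Asset purchase (from non-banks) €484 million: reserves +€484M, deposits +€484M.
Currency withdrawal €679 million: reserves −€679M, deposits −€679M.
Government account inflow €134 million: reserves −€134M, deposits −€134M.
FX purchase €869 million: reserves +€869M, deposits 0.
Discount-window repayment €169 million: reserves −€169M, deposits 0.
Totals: Δreserves = +€371M, Δdeposits = −€329M.
Δrequired reserves = 14% × −€329M = −€46.06M.
Δexcess reserves = Δreserves − Δrequired = +€371M − (−€46.06M) = +€417.06 million.

+€417.06 million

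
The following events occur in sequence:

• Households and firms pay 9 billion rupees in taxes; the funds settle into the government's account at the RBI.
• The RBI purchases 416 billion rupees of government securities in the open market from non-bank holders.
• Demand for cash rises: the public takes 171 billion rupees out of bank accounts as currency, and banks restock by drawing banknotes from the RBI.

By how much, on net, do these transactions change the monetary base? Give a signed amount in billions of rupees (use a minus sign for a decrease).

+407 billion

RBI balance sheet:
  Assets:      Securities +416B
  Liabilities: Bank reserves +236B, Currency in circulation +171B, Government deposits +9B
Monetary base = currency + reserves: +171B + (+236B) = +407 billion.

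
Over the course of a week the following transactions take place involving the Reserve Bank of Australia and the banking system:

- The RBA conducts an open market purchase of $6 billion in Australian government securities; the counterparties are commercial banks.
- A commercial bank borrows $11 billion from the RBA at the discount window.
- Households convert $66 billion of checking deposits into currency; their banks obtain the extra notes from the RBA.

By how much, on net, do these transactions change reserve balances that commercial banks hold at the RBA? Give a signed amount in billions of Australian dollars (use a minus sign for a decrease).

-$49 billion

OMO purchase (from banks) $6 billion: the RBA pays by crediting reserve accounts → +$6B.
Discount-window loan $11 billion: the loan is credited to the bank's reserve account → +$11B.
Currency withdrawal $66 billion: banks swap reserves for currency → −$66B.
Net: 6 + 11 − 66 = -$49 billion.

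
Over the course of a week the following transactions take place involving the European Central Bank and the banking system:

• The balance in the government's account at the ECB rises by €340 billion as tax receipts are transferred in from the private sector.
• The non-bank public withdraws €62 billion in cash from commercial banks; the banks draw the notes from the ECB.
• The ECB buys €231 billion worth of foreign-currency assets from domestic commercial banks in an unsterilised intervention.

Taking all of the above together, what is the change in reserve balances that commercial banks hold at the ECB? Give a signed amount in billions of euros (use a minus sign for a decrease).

ECB balance sheet:
  Assets:      Foreign assets +€231B
  Liabilities: Bank reserves −€171B, Currency in circulation +€62B, Government deposits +€340B
Commercial banking system:
  Assets:      Reserves at CB −€171B, Foreign assets −€231B
  Liabilities: Checkable deposits −€402B
So the change in reserve balances that commercial banks hold at the ECB is -€171 billion.

-€171 billion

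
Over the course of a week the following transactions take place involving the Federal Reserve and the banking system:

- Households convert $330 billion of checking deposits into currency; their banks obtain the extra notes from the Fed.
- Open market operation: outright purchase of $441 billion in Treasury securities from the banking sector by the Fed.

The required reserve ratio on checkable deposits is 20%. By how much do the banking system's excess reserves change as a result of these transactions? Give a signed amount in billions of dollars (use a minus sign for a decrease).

Currency withdrawal $330 billion: reserves −$330B, deposits −$330B.
OMO purchase (from banks) $441 billion: reserves +$441B, deposits 0.
Totals: Δreserves = +$111B, Δdeposits = −$330B.
Δrequired reserves = 20% × −$330B = −$66B.
Δexcess reserves = Δreserves − Δrequired = +$111B − (−$66B) = +$177 billion.

+$177 billion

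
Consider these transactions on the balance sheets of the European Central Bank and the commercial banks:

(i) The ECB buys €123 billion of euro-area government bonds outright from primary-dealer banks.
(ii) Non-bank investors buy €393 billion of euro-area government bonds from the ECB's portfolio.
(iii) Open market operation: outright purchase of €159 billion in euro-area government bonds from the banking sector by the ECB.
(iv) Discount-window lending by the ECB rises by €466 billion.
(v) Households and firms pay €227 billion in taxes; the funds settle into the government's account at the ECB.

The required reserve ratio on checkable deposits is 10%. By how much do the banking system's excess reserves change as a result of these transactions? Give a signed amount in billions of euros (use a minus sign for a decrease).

OMO purchase (from banks) €123 billion: reserves +€123B, deposits 0.
Asset sale (to non-banks) €393 billion: reserves −€393B, deposits −€393B.
OMO purchase (from banks) €159 billion: reserves +€159B, deposits 0.
Discount-window loan €466 billion: reserves +€466B, deposits 0.
Government account inflow €227 billion: reserves −€227B, deposits −€227B.
Totals: Δreserves = +€128B, Δdeposits = −€620B.
Δrequired reserves = 10% × −€620B = −€62B.
Δexcess reserves = Δreserves − Δrequired = +€128B − (−€62B) = +€190 billion.

+€190 billion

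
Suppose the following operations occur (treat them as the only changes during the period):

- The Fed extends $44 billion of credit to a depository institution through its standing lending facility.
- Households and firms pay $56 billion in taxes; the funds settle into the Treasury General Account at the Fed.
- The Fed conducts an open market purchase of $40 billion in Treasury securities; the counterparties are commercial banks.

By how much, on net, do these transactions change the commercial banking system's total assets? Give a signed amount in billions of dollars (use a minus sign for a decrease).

Fed balance sheet:
  Assets:      Securities +$40B, Loans to banks +$44B
  Liabilities: Bank reserves +$28B, Government deposits +$56B
Commercial banking system:
  Assets:      Reserves at CB +$28B, Securities −$40B
  Liabilities: Checkable deposits −$56B, Borrowings from CB +$44B
Change in total bank assets = -$12 billion.

-$12 billion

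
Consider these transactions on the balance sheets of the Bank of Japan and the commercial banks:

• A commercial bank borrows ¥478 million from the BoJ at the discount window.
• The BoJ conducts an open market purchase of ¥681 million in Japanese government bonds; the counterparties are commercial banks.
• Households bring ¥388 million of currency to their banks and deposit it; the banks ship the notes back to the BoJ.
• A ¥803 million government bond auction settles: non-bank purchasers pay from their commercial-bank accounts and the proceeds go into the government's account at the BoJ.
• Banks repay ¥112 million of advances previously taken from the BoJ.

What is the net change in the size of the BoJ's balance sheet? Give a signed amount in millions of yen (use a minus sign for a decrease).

BoJ balance sheet:
  Assets:      Securities +¥681M, Loans to banks +¥366M
  Liabilities: Bank reserves +¥632M, Currency in circulation −¥388M, Government deposits +¥803M
Change in total BoJ assets = +¥1047 million.

+¥1047 million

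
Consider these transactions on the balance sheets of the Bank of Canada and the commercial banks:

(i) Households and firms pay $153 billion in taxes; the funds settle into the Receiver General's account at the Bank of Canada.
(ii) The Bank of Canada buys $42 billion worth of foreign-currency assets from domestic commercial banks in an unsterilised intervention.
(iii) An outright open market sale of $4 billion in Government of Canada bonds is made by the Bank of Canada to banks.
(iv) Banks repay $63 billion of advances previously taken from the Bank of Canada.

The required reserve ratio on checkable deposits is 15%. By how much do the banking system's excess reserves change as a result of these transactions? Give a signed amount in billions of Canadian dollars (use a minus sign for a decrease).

-$155.05 billion

Government account inflow $153 billion: reserves −$153B, deposits −$153B.
FX purchase $42 billion: reserves +$42B, deposits 0.
OMO sale (to banks) $4 billion: reserves −$4B, deposits 0.
Discount-window repayment $63 billion: reserves −$63B, deposits 0.
Totals: Δreserves = −$178B, Δdeposits = −$153B.
Δrequired reserves = 15% × −$153B = −$22.95B.
Δexcess reserves = Δreserves − Δrequired = −$178B − (−$22.95B) = -$155.05 billion.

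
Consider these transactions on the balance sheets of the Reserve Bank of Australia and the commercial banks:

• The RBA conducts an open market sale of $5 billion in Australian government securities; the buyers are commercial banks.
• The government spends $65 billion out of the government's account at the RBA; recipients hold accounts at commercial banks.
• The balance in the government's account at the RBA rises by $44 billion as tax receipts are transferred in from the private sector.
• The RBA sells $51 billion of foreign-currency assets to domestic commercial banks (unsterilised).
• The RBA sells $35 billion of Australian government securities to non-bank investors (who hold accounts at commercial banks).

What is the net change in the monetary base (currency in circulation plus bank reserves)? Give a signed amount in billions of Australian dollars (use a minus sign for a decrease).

RBA balance sheet:
  Assets:      Securities −$40B, Foreign assets −$51B
  Liabilities: Bank reserves −$70B, Government deposits −$21B
Commercial banking system:
  Assets:      Reserves at CB −$70B, Securities +$5B, Foreign assets +$51B
  Liabilities: Checkable deposits −$14B
Monetary base = currency + reserves: 0 + (−$70B) = -$70 billion.

-$70 billion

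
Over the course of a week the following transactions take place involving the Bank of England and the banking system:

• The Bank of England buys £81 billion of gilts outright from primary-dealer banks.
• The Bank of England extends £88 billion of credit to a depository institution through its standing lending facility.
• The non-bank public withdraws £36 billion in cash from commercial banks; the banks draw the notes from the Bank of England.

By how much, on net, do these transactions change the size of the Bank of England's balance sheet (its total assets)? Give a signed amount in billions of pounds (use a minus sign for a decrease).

Bank of England balance sheet:
  Assets:      Securities +£81B, Loans to banks +£88B
  Liabilities: Bank reserves +£133B, Currency in circulation +£36B
Change in total Bank of England assets = +£169 billion.

+£169 billion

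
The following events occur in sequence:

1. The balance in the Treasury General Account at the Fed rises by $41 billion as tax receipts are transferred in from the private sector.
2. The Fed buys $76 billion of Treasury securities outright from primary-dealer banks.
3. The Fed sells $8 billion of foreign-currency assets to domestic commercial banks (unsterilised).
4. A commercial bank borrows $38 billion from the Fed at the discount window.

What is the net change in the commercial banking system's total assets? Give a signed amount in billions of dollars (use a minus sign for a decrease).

Government account inflow $41 billion: bank balance sheets shrink → −$41B.
OMO purchase (from banks) $76 billion: just an asset swap on bank balance sheets → 0.
FX sale $8 billion: just an asset swap on bank balance sheets → 0.
Discount-window loan $38 billion: bank balance sheets expand → +$38B.
Net: −41 + 0 + 0 + 38 = -$3 billion.

-$3 billion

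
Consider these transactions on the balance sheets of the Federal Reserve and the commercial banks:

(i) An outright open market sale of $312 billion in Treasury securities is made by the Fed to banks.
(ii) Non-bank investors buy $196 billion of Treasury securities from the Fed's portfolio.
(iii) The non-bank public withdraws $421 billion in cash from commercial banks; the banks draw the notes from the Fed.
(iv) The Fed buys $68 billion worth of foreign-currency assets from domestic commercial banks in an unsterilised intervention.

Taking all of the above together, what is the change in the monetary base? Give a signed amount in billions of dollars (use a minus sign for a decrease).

Fed balance sheet:
  Assets:      Securities −$508B, Foreign assets +$68B
  Liabilities: Bank reserves −$861B, Currency in circulation +$421B
Monetary base = currency + reserves: +$421B + (−$861B) = -$440 billion.

-$440 billion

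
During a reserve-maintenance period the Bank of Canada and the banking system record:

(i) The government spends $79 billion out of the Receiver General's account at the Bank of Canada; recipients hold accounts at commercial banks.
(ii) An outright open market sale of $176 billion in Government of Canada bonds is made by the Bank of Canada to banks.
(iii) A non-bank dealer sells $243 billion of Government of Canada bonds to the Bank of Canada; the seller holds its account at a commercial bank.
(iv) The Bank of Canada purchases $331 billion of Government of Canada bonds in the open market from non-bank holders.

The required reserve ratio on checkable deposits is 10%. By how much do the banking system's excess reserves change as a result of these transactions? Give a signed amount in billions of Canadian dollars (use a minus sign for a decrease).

+$411.7 billion

Government spending $79 billion: reserves +$79B, deposits +$79B.
OMO sale (to banks) $176 billion: reserves −$176B, deposits 0.
Asset purchase (from non-banks) $243 billion: reserves +$243B, deposits +$243B.
Asset purchase (from non-banks) $331 billion: reserves +$331B, deposits +$331B.
Totals: Δreserves = +$477B, Δdeposits = +$653B.
Δrequired reserves = 10% × +$653B = +$65.3B.
Δexcess reserves = Δreserves − Δrequired = +$477B − (+$65.3B) = +$411.7 billion.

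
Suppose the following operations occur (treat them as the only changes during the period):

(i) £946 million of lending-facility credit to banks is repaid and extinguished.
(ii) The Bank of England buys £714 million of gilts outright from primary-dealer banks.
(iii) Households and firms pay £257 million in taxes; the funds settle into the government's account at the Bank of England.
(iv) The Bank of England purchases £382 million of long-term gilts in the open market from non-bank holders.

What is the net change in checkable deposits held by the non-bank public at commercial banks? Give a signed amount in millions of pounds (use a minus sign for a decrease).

Bank of England balance sheet:
  Assets:      Securities +£1096M, Loans to banks −£946M
  Liabilities: Bank reserves −£107M, Government deposits +£257M
Commercial banking system:
  Assets:      Reserves at CB −£107M, Securities −£714M
  Liabilities: Checkable deposits +£125M, Borrowings from CB −£946M
So the change in checkable deposits held by the non-bank public at commercial banks is +£125 million.

+£125 million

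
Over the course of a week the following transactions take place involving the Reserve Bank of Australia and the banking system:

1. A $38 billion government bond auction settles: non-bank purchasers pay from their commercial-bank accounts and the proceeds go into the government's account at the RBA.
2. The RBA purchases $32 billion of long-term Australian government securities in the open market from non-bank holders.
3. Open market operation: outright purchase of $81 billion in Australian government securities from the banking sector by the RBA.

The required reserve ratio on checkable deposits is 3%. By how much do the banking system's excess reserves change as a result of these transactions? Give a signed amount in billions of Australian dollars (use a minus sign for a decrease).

+$75.18 billion

Government account inflow $38 billion: reserves −$38B, deposits −$38B.
Asset purchase (from non-banks) $32 billion: reserves +$32B, deposits +$32B.
OMO purchase (from banks) $81 billion: reserves +$81B, deposits 0.
Totals: Δreserves = +$75B, Δdeposits = −$6B.
Δrequired reserves = 3% × −$6B = −$0.18B.
Δexcess reserves = Δreserves − Δrequired = +$75B − (−$0.18B) = +$75.18 billion.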